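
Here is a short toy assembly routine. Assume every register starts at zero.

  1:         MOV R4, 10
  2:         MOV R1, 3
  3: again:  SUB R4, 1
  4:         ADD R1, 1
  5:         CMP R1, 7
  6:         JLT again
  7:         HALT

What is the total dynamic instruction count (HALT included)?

19

R4=10
R1=3
R4=10-1=9
R1=3+1=4
CMP R1, 7  (cmp 4,7)
JLT again: taken
R4=9-1=8
R1=4+1=5
CMP R1, 7  (cmp 5,7)
JLT again: taken
R4=8-1=7
R1=5+1=6
CMP R1, 7  (cmp 6,7)
JLT again: taken
R4=7-1=6
R1=6+1=7
CMP R1, 7  (cmp 7,7)
JLT again: not taken
halt.
Total executed instructions: 19.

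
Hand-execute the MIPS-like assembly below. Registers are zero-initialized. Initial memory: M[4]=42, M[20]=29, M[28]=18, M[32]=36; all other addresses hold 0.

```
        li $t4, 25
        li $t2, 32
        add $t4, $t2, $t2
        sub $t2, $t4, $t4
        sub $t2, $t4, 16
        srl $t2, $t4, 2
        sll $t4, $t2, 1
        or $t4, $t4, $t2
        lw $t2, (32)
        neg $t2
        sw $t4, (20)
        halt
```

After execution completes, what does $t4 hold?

48

li $t4, 25 → $t4=25
li $t2, 32 → $t2=32
add $t4, $t2, $t2 → $t4=32+32=64
sub $t2, $t4, $t4 → $t2=64-64=0
sub $t2, $t4, 16 → $t2=64-16=48
srl $t2, $t4, 2 → $t2=64>>2=16
sll $t4, $t2, 1 → $t4=16<<1=32
or $t4, $t4, $t2 → $t4=32|16=48
lw $t2, (32) → $t2=M[32]=36
neg $t2 → $t2=-(36)=-36
sw $t4, (20) → M[20]=48
halt.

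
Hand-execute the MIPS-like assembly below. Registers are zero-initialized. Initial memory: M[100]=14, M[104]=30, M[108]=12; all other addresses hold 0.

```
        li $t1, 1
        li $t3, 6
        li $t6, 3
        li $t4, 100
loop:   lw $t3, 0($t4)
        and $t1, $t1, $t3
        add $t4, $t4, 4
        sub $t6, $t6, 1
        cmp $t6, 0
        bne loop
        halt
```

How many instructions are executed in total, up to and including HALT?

23

li $t1, 1 → $t1=1
li $t3, 6 → $t3=6
li $t6, 3 → $t6=3
li $t4, 100 → $t4=100
lw $t3, 0($t4) → $t3=M[100]=14
and $t1, $t1, $t3 → $t1=1&14=0
add $t4, $t4, 4 → $t4=100+4=104
sub $t6, $t6, 1 → $t6=3-1=2
cmp $t6, 0  (cmp 2,0)
bne loop: taken
lw $t3, 0($t4) → $t3=M[104]=30
and $t1, $t1, $t3 → $t1=0&30=0
add $t4, $t4, 4 → $t4=104+4=108
sub $t6, $t6, 1 → $t6=2-1=1
cmp $t6, 0  (cmp 1,0)
bne loop: taken
lw $t3, 0($t4) → $t3=M[108]=12
and $t1, $t1, $t3 → $t1=0&12=0
add $t4, $t4, 4 → $t4=108+4=112
sub $t6, $t6, 1 → $t6=1-1=0
cmp $t6, 0  (cmp 0,0)
bne loop: not taken
halt.
Total executed instructions: 23.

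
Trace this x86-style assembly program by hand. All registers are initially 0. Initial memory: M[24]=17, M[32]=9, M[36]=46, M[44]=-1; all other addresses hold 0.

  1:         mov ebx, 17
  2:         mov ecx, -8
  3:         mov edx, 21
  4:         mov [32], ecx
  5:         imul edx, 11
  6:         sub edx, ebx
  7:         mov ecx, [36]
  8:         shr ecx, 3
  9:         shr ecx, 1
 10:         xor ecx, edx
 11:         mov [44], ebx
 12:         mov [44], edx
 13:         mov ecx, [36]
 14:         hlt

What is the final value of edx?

214

mov ebx, 17 → ebx=17
mov ecx, -8 → ecx=-8
mov edx, 21 → edx=21
mov [32], ecx → M[32]=-8
imul edx, 11 → edx=21*11=231
sub edx, ebx → edx=231-17=214
mov ecx, [36] → ecx=M[36]=46
shr ecx, 3 → ecx=46>>3=5
shr ecx, 1 → ecx=5>>1=2
xor ecx, edx → ecx=2^214=212
mov [44], ebx → M[44]=17
mov [44], edx → M[44]=214
mov ecx, [36] → ecx=M[36]=46
halt.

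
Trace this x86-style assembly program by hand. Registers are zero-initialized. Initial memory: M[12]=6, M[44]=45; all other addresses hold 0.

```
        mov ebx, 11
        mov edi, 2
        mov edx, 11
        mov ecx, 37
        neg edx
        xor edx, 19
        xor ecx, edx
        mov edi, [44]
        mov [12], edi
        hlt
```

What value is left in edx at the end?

-26

mov ebx, 11 → ebx=11
mov edi, 2 → edi=2
mov edx, 11 → edx=11
mov ecx, 37 → ecx=37
neg edx → edx=-(11)=-11
xor edx, 19 → edx=(-11)^19=-26
xor ecx, edx → ecx=37^(-26)=-61
mov edi, [44] → edi=M[44]=45
mov [12], edi → M[12]=45
halt.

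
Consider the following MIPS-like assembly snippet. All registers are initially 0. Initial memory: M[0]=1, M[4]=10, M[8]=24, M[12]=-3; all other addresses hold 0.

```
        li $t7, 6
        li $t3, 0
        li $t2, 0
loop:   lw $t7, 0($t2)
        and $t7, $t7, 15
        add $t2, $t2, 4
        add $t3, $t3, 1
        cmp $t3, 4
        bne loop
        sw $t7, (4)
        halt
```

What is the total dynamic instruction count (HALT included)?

29

li $t7, 6 → $t7=6
li $t3, 0 → $t3=0
li $t2, 0 → $t2=0
lw $t7, 0($t2) → $t7=M[0]=1
and $t7, $t7, 15 → $t7=1&15=1
add $t2, $t2, 4 → $t2=0+4=4
add $t3, $t3, 1 → $t3=0+1=1
cmp $t3, 4  (cmp 1,4)
bne loop: taken
lw $t7, 0($t2) → $t7=M[4]=10
and $t7, $t7, 15 → $t7=10&15=10
add $t2, $t2, 4 → $t2=4+4=8
add $t3, $t3, 1 → $t3=1+1=2
cmp $t3, 4  (cmp 2,4)
bne loop: taken
lw $t7, 0($t2) → $t7=M[8]=24
and $t7, $t7, 15 → $t7=24&15=8
add $t2, $t2, 4 → $t2=8+4=12
add $t3, $t3, 1 → $t3=2+1=3
cmp $t3, 4  (cmp 3,4)
bne loop: taken
lw $t7, 0($t2) → $t7=M[12]=-3
and $t7, $t7, 15 → $t7=(-3)&15=13
add $t2, $t2, 4 → $t2=12+4=16
add $t3, $t3, 1 → $t3=3+1=4
cmp $t3, 4  (cmp 4,4)
bne loop: not taken
sw $t7, (4) → M[4]=13
halt.
Total executed instructions: 29.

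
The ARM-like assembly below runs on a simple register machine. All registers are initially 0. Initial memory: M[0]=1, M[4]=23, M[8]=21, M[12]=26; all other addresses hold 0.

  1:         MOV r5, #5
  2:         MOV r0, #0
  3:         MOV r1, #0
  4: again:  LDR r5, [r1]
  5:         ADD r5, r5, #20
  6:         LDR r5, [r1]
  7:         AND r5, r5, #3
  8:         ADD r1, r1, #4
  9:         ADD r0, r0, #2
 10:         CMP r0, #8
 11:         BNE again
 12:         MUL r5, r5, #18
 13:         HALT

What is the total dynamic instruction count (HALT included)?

after MOV r5, #5: r5=5
after MOV r0, #0: r0=0
after MOV r1, #0: r1=0
after LDR r5, [r1]: r5=M[0]=1
after ADD r5, r5, #20: r5=1+20=21
after LDR r5, [r1]: r5=M[0]=1
after AND r5, r5, #3: r5=1&3=1
after ADD r1, r1, #4: r1=0+4=4
after ADD r0, r0, #2: r0=0+2=2
CMP r0, #8  (cmp 2,8)
BNE again: taken
after LDR r5, [r1]: r5=M[4]=23
after ADD r5, r5, #20: r5=23+20=43
after LDR r5, [r1]: r5=M[4]=23
after AND r5, r5, #3: r5=23&3=3
after ADD r1, r1, #4: r1=4+4=8
after ADD r0, r0, #2: r0=2+2=4
CMP r0, #8  (cmp 4,8)
BNE again: taken
after LDR r5, [r1]: r5=M[8]=21
after ADD r5, r5, #20: r5=21+20=41
after LDR r5, [r1]: r5=M[8]=21
after AND r5, r5, #3: r5=21&3=1
after ADD r1, r1, #4: r1=8+4=12
after ADD r0, r0, #2: r0=4+2=6
CMP r0, #8  (cmp 6,8)
BNE again: taken
after LDR r5, [r1]: r5=M[12]=26
after ADD r5, r5, #20: r5=26+20=46
after LDR r5, [r1]: r5=M[12]=26
after AND r5, r5, #3: r5=26&3=2
after ADD r1, r1, #4: r1=12+4=16
after ADD r0, r0, #2: r0=6+2=8
CMP r0, #8  (cmp 8,8)
BNE again: not taken
after MUL r5, r5, #18: r5=2*18=36
halt.
Total executed instructions: 37.

37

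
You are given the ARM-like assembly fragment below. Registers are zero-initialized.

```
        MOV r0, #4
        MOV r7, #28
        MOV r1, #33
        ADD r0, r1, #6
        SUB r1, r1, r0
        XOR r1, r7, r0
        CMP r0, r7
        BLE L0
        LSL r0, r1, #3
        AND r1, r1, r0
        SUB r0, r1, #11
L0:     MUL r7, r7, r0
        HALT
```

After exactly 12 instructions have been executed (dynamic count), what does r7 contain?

364

after MOV r0, #4: r0=4
after MOV r7, #28: r7=28
after MOV r1, #33: r1=33
after ADD r0, r1, #6: r0=33+6=39
after SUB r1, r1, r0: r1=33-39=-6
after XOR r1, r7, r0: r1=28^39=59
CMP r0, r7  (cmp 39,28)
BLE L0: not taken
after LSL r0, r1, #3: r0=59<<3=472
after AND r1, r1, r0: r1=59&472=24
after SUB r0, r1, #11: r0=24-11=13
after MUL r7, r7, r0: r7=28*13=364
After step 12: r7 = 364.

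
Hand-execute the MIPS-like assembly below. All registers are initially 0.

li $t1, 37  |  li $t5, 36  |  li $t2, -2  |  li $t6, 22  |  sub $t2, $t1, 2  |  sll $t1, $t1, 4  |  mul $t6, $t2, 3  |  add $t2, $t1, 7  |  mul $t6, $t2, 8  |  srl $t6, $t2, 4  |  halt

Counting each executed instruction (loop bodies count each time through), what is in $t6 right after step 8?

after li $t1, 37: $t1=37
after li $t5, 36: $t5=36
after li $t2, -2: $t2=-2
after li $t6, 22: $t6=22
after sub $t2, $t1, 2: $t2=37-2=35
after sll $t1, $t1, 4: $t1=37<<4=592
after mul $t6, $t2, 3: $t6=35*3=105
after add $t2, $t1, 7: $t2=592+7=599
After step 8: $t6 = 105.

105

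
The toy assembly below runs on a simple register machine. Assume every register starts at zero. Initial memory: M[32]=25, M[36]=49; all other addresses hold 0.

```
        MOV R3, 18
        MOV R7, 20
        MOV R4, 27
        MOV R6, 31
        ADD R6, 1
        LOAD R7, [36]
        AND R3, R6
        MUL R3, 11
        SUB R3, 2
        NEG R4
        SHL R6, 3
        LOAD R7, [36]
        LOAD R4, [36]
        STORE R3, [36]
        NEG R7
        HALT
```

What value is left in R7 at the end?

-49

R3=18
R7=20
R4=27
R6=31
R6=31+1=32
R7=M[36]=49
R3=18&32=0
R3=0*11=0
R3=0-2=-2
R4=-(27)=-27
R6=32<<3=256
R7=M[36]=49
R4=M[36]=49
STORE R3, [36] → M[36]=-2
R7=-(49)=-49
halt.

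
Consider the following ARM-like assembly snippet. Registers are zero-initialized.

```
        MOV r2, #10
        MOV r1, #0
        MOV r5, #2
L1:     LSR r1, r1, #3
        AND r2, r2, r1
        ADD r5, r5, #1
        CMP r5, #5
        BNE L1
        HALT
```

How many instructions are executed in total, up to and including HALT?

19

r2=10
r1=0
r5=2
r1=0>>3=0
r2=10&0=0
r5=2+1=3
CMP r5, #5  (cmp 3,5)
BNE L1: taken
r1=0>>3=0
r2=0&0=0
r5=3+1=4
CMP r5, #5  (cmp 4,5)
BNE L1: taken
r1=0>>3=0
r2=0&0=0
r5=4+1=5
CMP r5, #5  (cmp 5,5)
BNE L1: not taken
halt.
Total executed instructions: 19.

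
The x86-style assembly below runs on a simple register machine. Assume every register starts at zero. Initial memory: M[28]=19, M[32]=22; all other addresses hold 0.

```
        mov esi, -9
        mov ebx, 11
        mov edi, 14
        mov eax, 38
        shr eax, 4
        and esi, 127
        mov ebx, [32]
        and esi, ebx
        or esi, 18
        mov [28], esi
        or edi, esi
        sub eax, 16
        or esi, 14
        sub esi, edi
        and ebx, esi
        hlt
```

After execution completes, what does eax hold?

after mov esi, -9: esi=-9
after mov ebx, 11: ebx=11
after mov edi, 14: edi=14
after mov eax, 38: eax=38
after shr eax, 4: eax=38>>4=2
after and esi, 127: esi=(-9)&127=119
after mov ebx, [32]: ebx=M[32]=22
after and esi, ebx: esi=119&22=22
after or esi, 18: esi=22|18=22
mov [28], esi → M[28]=22
after or edi, esi: edi=14|22=30
after sub eax, 16: eax=2-16=-14
after or esi, 14: esi=22|14=30
after sub esi, edi: esi=30-30=0
after and ebx, esi: ebx=22&0=0
halt.

-14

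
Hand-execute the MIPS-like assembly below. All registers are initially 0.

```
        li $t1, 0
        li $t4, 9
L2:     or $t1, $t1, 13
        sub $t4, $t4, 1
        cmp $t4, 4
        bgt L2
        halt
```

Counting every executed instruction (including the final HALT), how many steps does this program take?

after li $t1, 0: $t1=0
after li $t4, 9: $t4=9
after or $t1, $t1, 13: $t1=0|13=13
after sub $t4, $t4, 1: $t4=9-1=8
cmp $t4, 4  (cmp 8,4)
bgt L2: taken
after or $t1, $t1, 13: $t1=13|13=13
after sub $t4, $t4, 1: $t4=8-1=7
cmp $t4, 4  (cmp 7,4)
bgt L2: taken
after or $t1, $t1, 13: $t1=13|13=13
after sub $t4, $t4, 1: $t4=7-1=6
cmp $t4, 4  (cmp 6,4)
bgt L2: taken
after or $t1, $t1, 13: $t1=13|13=13
after sub $t4, $t4, 1: $t4=6-1=5
cmp $t4, 4  (cmp 5,4)
bgt L2: taken
after or $t1, $t1, 13: $t1=13|13=13
after sub $t4, $t4, 1: $t4=5-1=4
cmp $t4, 4  (cmp 4,4)
bgt L2: not taken
halt.
Total executed instructions: 23.

23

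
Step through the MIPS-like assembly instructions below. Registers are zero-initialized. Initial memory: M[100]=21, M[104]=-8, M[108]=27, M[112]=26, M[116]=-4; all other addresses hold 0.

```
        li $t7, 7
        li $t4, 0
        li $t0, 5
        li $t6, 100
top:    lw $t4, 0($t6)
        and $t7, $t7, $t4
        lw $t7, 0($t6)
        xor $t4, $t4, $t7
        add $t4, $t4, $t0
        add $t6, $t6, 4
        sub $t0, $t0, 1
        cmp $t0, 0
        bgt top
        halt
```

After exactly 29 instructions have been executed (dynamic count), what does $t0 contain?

$t7=7
$t4=0
$t0=5
$t6=100
$t4=M[100]=21
$t7=7&21=5
$t7=M[100]=21
$t4=21^21=0
$t4=0+5=5
$t6=100+4=104
$t0=5-1=4
cmp $t0, 0  (cmp 4,0)
bgt top: taken
$t4=M[104]=-8
$t7=21&(-8)=16
$t7=M[104]=-8
$t4=(-8)^(-8)=0
$t4=0+4=4
$t6=104+4=108
$t0=4-1=3
cmp $t0, 0  (cmp 3,0)
bgt top: taken
$t4=M[108]=27
$t7=(-8)&27=24
$t7=M[108]=27
$t4=27^27=0
$t4=0+3=3
$t6=108+4=112
$t0=3-1=2
After step 29: $t0 = 2.

2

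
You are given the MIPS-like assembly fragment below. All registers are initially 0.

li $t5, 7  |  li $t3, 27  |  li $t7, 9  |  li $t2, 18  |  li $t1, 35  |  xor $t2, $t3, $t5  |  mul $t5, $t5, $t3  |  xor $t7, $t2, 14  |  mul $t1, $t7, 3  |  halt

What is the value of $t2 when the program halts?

28

$t5=7
$t3=27
$t7=9
$t2=18
$t1=35
$t2=27^7=28
$t5=7*27=189
$t7=28^14=18
$t1=18*3=54
halt.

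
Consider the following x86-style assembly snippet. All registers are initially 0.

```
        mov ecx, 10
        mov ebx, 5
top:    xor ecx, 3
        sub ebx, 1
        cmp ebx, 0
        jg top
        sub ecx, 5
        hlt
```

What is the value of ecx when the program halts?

ecx=10
ebx=5
ecx=10^3=9
ebx=5-1=4
cmp ebx, 0  (cmp 4,0)
jg top: taken
ecx=9^3=10
ebx=4-1=3
cmp ebx, 0  (cmp 3,0)
jg top: taken
ecx=10^3=9
ebx=3-1=2
cmp ebx, 0  (cmp 2,0)
jg top: taken
ecx=9^3=10
ebx=2-1=1
cmp ebx, 0  (cmp 1,0)
jg top: taken
ecx=10^3=9
ebx=1-1=0
cmp ebx, 0  (cmp 0,0)
jg top: not taken
ecx=9-5=4
halt.

4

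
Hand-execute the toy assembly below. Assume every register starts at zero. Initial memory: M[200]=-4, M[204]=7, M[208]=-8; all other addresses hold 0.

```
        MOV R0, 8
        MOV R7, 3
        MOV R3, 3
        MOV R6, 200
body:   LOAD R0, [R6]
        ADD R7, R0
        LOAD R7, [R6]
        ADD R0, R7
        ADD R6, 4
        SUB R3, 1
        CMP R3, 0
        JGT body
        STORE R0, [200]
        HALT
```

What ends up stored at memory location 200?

after MOV R0, 8: R0=8
after MOV R7, 3: R7=3
after MOV R3, 3: R3=3
after MOV R6, 200: R6=200
after LOAD R0, [R6]: R0=M[200]=-4
after ADD R7, R0: R7=3+(-4)=-1
after LOAD R7, [R6]: R7=M[200]=-4
after ADD R0, R7: R0=(-4)+(-4)=-8
after ADD R6, 4: R6=200+4=204
after SUB R3, 1: R3=3-1=2
CMP R3, 0  (cmp 2,0)
JGT body: taken
after LOAD R0, [R6]: R0=M[204]=7
after ADD R7, R0: R7=(-4)+7=3
after LOAD R7, [R6]: R7=M[204]=7
after ADD R0, R7: R0=7+7=14
after ADD R6, 4: R6=204+4=208
after SUB R3, 1: R3=2-1=1
CMP R3, 0  (cmp 1,0)
JGT body: taken
after LOAD R0, [R6]: R0=M[208]=-8
after ADD R7, R0: R7=7+(-8)=-1
after LOAD R7, [R6]: R7=M[208]=-8
after ADD R0, R7: R0=(-8)+(-8)=-16
after ADD R6, 4: R6=208+4=212
after SUB R3, 1: R3=1-1=0
CMP R3, 0  (cmp 0,0)
JGT body: not taken
STORE R0, [200] → M[200]=-16
halt.

-16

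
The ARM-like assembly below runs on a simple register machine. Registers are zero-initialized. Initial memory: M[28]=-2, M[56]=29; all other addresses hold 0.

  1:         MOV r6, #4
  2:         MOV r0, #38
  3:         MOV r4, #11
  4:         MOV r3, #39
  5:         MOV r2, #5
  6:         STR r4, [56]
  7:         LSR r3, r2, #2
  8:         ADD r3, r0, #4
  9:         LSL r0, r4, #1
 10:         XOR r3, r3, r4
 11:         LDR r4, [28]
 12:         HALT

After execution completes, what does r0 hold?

22

MOV r6, #4 → r6=4
MOV r0, #38 → r0=38
MOV r4, #11 → r4=11
MOV r3, #39 → r3=39
MOV r2, #5 → r2=5
STR r4, [56] → M[56]=11
LSR r3, r2, #2 → r3=5>>2=1
ADD r3, r0, #4 → r3=38+4=42
LSL r0, r4, #1 → r0=11<<1=22
XOR r3, r3, r4 → r3=42^11=33
LDR r4, [28] → r4=M[28]=-2
halt.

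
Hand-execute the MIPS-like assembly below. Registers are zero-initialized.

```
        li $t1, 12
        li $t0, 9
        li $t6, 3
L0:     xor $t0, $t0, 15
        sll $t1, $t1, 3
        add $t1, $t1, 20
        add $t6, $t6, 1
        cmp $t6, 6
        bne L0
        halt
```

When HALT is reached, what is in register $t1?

7604

$t1=12
$t0=9
$t6=3
$t0=9^15=6
$t1=12<<3=96
$t1=96+20=116
$t6=3+1=4
cmp $t6, 6  (cmp 4,6)
bne L0: taken
$t0=6^15=9
$t1=116<<3=928
$t1=928+20=948
$t6=4+1=5
cmp $t6, 6  (cmp 5,6)
bne L0: taken
$t0=9^15=6
$t1=948<<3=7584
$t1=7584+20=7604
$t6=5+1=6
cmp $t6, 6  (cmp 6,6)
bne L0: not taken
halt.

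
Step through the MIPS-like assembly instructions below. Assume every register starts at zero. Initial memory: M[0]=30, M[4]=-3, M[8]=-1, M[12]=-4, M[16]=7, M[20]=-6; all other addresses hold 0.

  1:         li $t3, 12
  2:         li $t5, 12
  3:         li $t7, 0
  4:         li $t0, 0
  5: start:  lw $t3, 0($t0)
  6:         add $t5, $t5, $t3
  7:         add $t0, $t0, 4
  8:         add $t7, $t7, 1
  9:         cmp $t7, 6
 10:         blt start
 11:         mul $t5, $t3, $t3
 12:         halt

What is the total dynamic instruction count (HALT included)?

42

after li $t3, 12: $t3=12
after li $t5, 12: $t5=12
after li $t7, 0: $t7=0
after li $t0, 0: $t0=0
after lw $t3, 0($t0): $t3=M[0]=30
after add $t5, $t5, $t3: $t5=12+30=42
after add $t0, $t0, 4: $t0=0+4=4
after add $t7, $t7, 1: $t7=0+1=1
cmp $t7, 6  (cmp 1,6)
blt start: taken
after lw $t3, 0($t0): $t3=M[4]=-3
after add $t5, $t5, $t3: $t5=42+(-3)=39
after add $t0, $t0, 4: $t0=4+4=8
after add $t7, $t7, 1: $t7=1+1=2
cmp $t7, 6  (cmp 2,6)
blt start: taken
after lw $t3, 0($t0): $t3=M[8]=-1
after add $t5, $t5, $t3: $t5=39+(-1)=38
after add $t0, $t0, 4: $t0=8+4=12
after add $t7, $t7, 1: $t7=2+1=3
cmp $t7, 6  (cmp 3,6)
blt start: taken
after lw $t3, 0($t0): $t3=M[12]=-4
after add $t5, $t5, $t3: $t5=38+(-4)=34
after add $t0, $t0, 4: $t0=12+4=16
after add $t7, $t7, 1: $t7=3+1=4
cmp $t7, 6  (cmp 4,6)
blt start: taken
after lw $t3, 0($t0): $t3=M[16]=7
after add $t5, $t5, $t3: $t5=34+7=41
after add $t0, $t0, 4: $t0=16+4=20
after add $t7, $t7, 1: $t7=4+1=5
cmp $t7, 6  (cmp 5,6)
blt start: taken
after lw $t3, 0($t0): $t3=M[20]=-6
after add $t5, $t5, $t3: $t5=41+(-6)=35
after add $t0, $t0, 4: $t0=20+4=24
after add $t7, $t7, 1: $t7=5+1=6
cmp $t7, 6  (cmp 6,6)
blt start: not taken
after mul $t5, $t3, $t3: $t5=(-6)*(-6)=36
halt.
Total executed instructions: 42.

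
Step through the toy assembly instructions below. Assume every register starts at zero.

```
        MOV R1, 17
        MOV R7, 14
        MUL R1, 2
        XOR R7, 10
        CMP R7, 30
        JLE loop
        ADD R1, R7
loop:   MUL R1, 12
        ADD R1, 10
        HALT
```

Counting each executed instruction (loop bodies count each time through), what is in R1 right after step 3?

34

after MOV R1, 17: R1=17
after MOV R7, 14: R7=14
after MUL R1, 2: R1=17*2=34
After step 3: R1 = 34.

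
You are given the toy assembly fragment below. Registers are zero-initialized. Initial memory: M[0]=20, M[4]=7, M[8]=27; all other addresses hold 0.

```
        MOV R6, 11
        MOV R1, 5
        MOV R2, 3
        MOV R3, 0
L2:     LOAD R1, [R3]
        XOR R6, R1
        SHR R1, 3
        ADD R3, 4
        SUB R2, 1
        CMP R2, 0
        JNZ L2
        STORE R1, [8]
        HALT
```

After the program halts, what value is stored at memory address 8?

R6=11
R1=5
R2=3
R3=0
R1=M[0]=20
R6=11^20=31
R1=20>>3=2
R3=0+4=4
R2=3-1=2
CMP R2, 0  (cmp 2,0)
JNZ L2: taken
R1=M[4]=7
R6=31^7=24
R1=7>>3=0
R3=4+4=8
R2=2-1=1
CMP R2, 0  (cmp 1,0)
JNZ L2: taken
R1=M[8]=27
R6=24^27=3
R1=27>>3=3
R3=8+4=12
R2=1-1=0
CMP R2, 0  (cmp 0,0)
JNZ L2: not taken
STORE R1, [8] → M[8]=3
halt.

3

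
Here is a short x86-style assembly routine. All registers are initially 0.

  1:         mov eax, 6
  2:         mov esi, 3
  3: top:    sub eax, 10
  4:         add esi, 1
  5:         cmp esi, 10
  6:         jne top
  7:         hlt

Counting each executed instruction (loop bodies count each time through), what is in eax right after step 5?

-4

eax=6
esi=3
eax=6-10=-4
esi=3+1=4
cmp esi, 10  (cmp 4,10)
After step 5: eax = -4.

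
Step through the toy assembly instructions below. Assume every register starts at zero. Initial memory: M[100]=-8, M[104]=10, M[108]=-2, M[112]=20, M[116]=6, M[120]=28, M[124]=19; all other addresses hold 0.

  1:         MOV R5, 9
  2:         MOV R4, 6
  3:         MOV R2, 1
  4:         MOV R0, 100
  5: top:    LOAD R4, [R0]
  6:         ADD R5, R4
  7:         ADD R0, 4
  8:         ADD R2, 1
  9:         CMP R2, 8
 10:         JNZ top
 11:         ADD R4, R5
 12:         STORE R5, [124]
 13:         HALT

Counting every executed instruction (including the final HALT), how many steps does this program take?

after MOV R5, 9: R5=9
after MOV R4, 6: R4=6
after MOV R2, 1: R2=1
after MOV R0, 100: R0=100
after LOAD R4, [R0]: R4=M[100]=-8
after ADD R5, R4: R5=9+(-8)=1
after ADD R0, 4: R0=100+4=104
after ADD R2, 1: R2=1+1=2
CMP R2, 8  (cmp 2,8)
JNZ top: taken
after LOAD R4, [R0]: R4=M[104]=10
after ADD R5, R4: R5=1+10=11
after ADD R0, 4: R0=104+4=108
after ADD R2, 1: R2=2+1=3
CMP R2, 8  (cmp 3,8)
JNZ top: taken
after LOAD R4, [R0]: R4=M[108]=-2
after ADD R5, R4: R5=11+(-2)=9
after ADD R0, 4: R0=108+4=112
after ADD R2, 1: R2=3+1=4
CMP R2, 8  (cmp 4,8)
JNZ top: taken
after LOAD R4, [R0]: R4=M[112]=20
after ADD R5, R4: R5=9+20=29
after ADD R0, 4: R0=112+4=116
after ADD R2, 1: R2=4+1=5
CMP R2, 8  (cmp 5,8)
JNZ top: taken
after LOAD R4, [R0]: R4=M[116]=6
after ADD R5, R4: R5=29+6=35
after ADD R0, 4: R0=116+4=120
after ADD R2, 1: R2=5+1=6
CMP R2, 8  (cmp 6,8)
JNZ top: taken
after LOAD R4, [R0]: R4=M[120]=28
after ADD R5, R4: R5=35+28=63
after ADD R0, 4: R0=120+4=124
after ADD R2, 1: R2=6+1=7
CMP R2, 8  (cmp 7,8)
JNZ top: taken
after LOAD R4, [R0]: R4=M[124]=19
after ADD R5, R4: R5=63+19=82
after ADD R0, 4: R0=124+4=128
after ADD R2, 1: R2=7+1=8
CMP R2, 8  (cmp 8,8)
JNZ top: not taken
after ADD R4, R5: R4=19+82=101
STORE R5, [124] → M[124]=82
halt.
Total executed instructions: 49.

49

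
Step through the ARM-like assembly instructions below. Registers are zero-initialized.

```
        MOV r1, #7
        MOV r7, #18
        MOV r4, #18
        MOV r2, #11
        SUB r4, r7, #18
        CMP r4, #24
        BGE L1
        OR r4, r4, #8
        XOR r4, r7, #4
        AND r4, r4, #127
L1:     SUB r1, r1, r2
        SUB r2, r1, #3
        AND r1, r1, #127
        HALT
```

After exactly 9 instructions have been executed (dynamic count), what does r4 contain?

r1=7
r7=18
r4=18
r2=11
r4=18-18=0
CMP r4, #24  (cmp 0,24)
BGE L1: not taken
r4=0|8=8
r4=18^4=22
After step 9: r4 = 22.

22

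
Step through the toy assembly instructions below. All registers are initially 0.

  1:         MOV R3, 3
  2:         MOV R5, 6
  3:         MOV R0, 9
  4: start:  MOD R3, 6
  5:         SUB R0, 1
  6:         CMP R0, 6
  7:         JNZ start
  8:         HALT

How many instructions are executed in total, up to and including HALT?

MOV R3, 3 → R3=3
MOV R5, 6 → R5=6
MOV R0, 9 → R0=9
MOD R3, 6 → R3=3%6=3
SUB R0, 1 → R0=9-1=8
CMP R0, 6  (cmp 8,6)
JNZ start: taken
MOD R3, 6 → R3=3%6=3
SUB R0, 1 → R0=8-1=7
CMP R0, 6  (cmp 7,6)
JNZ start: taken
MOD R3, 6 → R3=3%6=3
SUB R0, 1 → R0=7-1=6
CMP R0, 6  (cmp 6,6)
JNZ start: not taken
halt.
Total executed instructions: 16.

16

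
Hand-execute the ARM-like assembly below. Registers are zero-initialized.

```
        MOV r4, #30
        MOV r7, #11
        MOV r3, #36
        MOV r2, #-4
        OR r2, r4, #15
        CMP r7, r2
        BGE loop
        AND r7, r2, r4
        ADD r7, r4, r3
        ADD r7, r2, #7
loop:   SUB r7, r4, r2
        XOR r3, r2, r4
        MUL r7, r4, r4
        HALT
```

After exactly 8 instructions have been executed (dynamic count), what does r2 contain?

31

after MOV r4, #30: r4=30
after MOV r7, #11: r7=11
after MOV r3, #36: r3=36
after MOV r2, #-4: r2=-4
after OR r2, r4, #15: r2=30|15=31
CMP r7, r2  (cmp 11,31)
BGE loop: not taken
after AND r7, r2, r4: r7=31&30=30
After step 8: r2 = 31.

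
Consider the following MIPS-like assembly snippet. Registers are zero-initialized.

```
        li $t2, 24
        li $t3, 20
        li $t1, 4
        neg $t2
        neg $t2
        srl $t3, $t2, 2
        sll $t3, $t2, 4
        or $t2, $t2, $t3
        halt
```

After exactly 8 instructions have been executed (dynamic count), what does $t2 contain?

408

$t2=24
$t3=20
$t1=4
$t2=-(24)=-24
$t2=-(-24)=24
$t3=24>>2=6
$t3=24<<4=384
$t2=24|384=408
After step 8: $t2 = 408.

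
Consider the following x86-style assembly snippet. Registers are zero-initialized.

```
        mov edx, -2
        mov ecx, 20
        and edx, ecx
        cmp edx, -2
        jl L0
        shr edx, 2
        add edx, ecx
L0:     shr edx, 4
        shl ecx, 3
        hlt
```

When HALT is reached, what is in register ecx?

after mov edx, -2: edx=-2
after mov ecx, 20: ecx=20
after and edx, ecx: edx=(-2)&20=20
cmp edx, -2  (cmp 20,-2)
jl L0: not taken
after shr edx, 2: edx=20>>2=5
after add edx, ecx: edx=5+20=25
after shr edx, 4: edx=25>>4=1
after shl ecx, 3: ecx=20<<3=160
halt.

160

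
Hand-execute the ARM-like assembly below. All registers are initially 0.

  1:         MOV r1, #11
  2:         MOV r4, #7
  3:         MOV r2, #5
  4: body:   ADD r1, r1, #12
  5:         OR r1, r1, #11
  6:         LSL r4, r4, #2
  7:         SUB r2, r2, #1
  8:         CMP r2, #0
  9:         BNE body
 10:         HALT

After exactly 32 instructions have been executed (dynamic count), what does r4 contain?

MOV r1, #11 → r1=11
MOV r4, #7 → r4=7
MOV r2, #5 → r2=5
ADD r1, r1, #12 → r1=11+12=23
OR r1, r1, #11 → r1=23|11=31
LSL r4, r4, #2 → r4=7<<2=28
SUB r2, r2, #1 → r2=5-1=4
CMP r2, #0  (cmp 4,0)
BNE body: taken
ADD r1, r1, #12 → r1=31+12=43
OR r1, r1, #11 → r1=43|11=43
LSL r4, r4, #2 → r4=28<<2=112
SUB r2, r2, #1 → r2=4-1=3
CMP r2, #0  (cmp 3,0)
BNE body: taken
ADD r1, r1, #12 → r1=43+12=55
OR r1, r1, #11 → r1=55|11=63
LSL r4, r4, #2 → r4=112<<2=448
SUB r2, r2, #1 → r2=3-1=2
CMP r2, #0  (cmp 2,0)
BNE body: taken
ADD r1, r1, #12 → r1=63+12=75
OR r1, r1, #11 → r1=75|11=75
LSL r4, r4, #2 → r4=448<<2=1792
SUB r2, r2, #1 → r2=2-1=1
CMP r2, #0  (cmp 1,0)
BNE body: taken
ADD r1, r1, #12 → r1=75+12=87
OR r1, r1, #11 → r1=87|11=95
LSL r4, r4, #2 → r4=1792<<2=7168
SUB r2, r2, #1 → r2=1-1=0
CMP r2, #0  (cmp 0,0)
After step 32: r4 = 7168.

7168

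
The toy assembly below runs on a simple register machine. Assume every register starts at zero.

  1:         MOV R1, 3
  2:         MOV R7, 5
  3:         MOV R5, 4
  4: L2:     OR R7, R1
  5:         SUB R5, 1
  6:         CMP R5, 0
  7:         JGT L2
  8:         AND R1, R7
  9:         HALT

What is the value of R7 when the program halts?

7

MOV R1, 3 → R1=3
MOV R7, 5 → R7=5
MOV R5, 4 → R5=4
OR R7, R1 → R7=5|3=7
SUB R5, 1 → R5=4-1=3
CMP R5, 0  (cmp 3,0)
JGT L2: taken
OR R7, R1 → R7=7|3=7
SUB R5, 1 → R5=3-1=2
CMP R5, 0  (cmp 2,0)
JGT L2: taken
OR R7, R1 → R7=7|3=7
SUB R5, 1 → R5=2-1=1
CMP R5, 0  (cmp 1,0)
JGT L2: taken
OR R7, R1 → R7=7|3=7
SUB R5, 1 → R5=1-1=0
CMP R5, 0  (cmp 0,0)
JGT L2: not taken
AND R1, R7 → R1=3&7=3
halt.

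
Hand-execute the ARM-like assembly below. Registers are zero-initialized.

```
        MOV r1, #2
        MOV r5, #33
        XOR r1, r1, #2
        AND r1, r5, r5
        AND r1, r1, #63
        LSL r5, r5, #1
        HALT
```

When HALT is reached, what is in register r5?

MOV r1, #2 → r1=2
MOV r5, #33 → r5=33
XOR r1, r1, #2 → r1=2^2=0
AND r1, r5, r5 → r1=33&33=33
AND r1, r1, #63 → r1=33&63=33
LSL r5, r5, #1 → r5=33<<1=66
halt.

66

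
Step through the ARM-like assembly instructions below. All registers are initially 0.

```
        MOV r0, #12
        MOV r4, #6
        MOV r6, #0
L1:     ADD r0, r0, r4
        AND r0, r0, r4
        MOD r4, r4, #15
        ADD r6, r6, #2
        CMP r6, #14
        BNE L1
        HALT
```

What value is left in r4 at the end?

6

MOV r0, #12 → r0=12
MOV r4, #6 → r4=6
MOV r6, #0 → r6=0
ADD r0, r0, r4 → r0=12+6=18
AND r0, r0, r4 → r0=18&6=2
MOD r4, r4, #15 → r4=6%15=6
ADD r6, r6, #2 → r6=0+2=2
CMP r6, #14  (cmp 2,14)
BNE L1: taken
ADD r0, r0, r4 → r0=2+6=8
AND r0, r0, r4 → r0=8&6=0
MOD r4, r4, #15 → r4=6%15=6
ADD r6, r6, #2 → r6=2+2=4
CMP r6, #14  (cmp 4,14)
BNE L1: taken
ADD r0, r0, r4 → r0=0+6=6
AND r0, r0, r4 → r0=6&6=6
MOD r4, r4, #15 → r4=6%15=6
ADD r6, r6, #2 → r6=4+2=6
CMP r6, #14  (cmp 6,14)
BNE L1: taken
ADD r0, r0, r4 → r0=6+6=12
AND r0, r0, r4 → r0=12&6=4
MOD r4, r4, #15 → r4=6%15=6
ADD r6, r6, #2 → r6=6+2=8
CMP r6, #14  (cmp 8,14)
BNE L1: taken
ADD r0, r0, r4 → r0=4+6=10
AND r0, r0, r4 → r0=10&6=2
MOD r4, r4, #15 → r4=6%15=6
ADD r6, r6, #2 → r6=8+2=10
CMP r6, #14  (cmp 10,14)
BNE L1: taken
ADD r0, r0, r4 → r0=2+6=8
AND r0, r0, r4 → r0=8&6=0
MOD r4, r4, #15 → r4=6%15=6
ADD r6, r6, #2 → r6=10+2=12
CMP r6, #14  (cmp 12,14)
BNE L1: taken
ADD r0, r0, r4 → r0=0+6=6
AND r0, r0, r4 → r0=6&6=6
MOD r4, r4, #15 → r4=6%15=6
ADD r6, r6, #2 → r6=12+2=14
CMP r6, #14  (cmp 14,14)
BNE L1: not taken
halt.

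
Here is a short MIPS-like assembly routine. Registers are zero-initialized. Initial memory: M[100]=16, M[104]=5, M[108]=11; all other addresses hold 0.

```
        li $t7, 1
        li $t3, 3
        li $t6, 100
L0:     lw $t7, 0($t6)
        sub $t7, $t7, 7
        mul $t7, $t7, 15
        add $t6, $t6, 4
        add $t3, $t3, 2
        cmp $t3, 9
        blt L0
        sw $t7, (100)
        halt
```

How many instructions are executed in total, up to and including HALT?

26

$t7=1
$t3=3
$t6=100
$t7=M[100]=16
$t7=16-7=9
$t7=9*15=135
$t6=100+4=104
$t3=3+2=5
cmp $t3, 9  (cmp 5,9)
blt L0: taken
$t7=M[104]=5
$t7=5-7=-2
$t7=(-2)*15=-30
$t6=104+4=108
$t3=5+2=7
cmp $t3, 9  (cmp 7,9)
blt L0: taken
$t7=M[108]=11
$t7=11-7=4
$t7=4*15=60
$t6=108+4=112
$t3=7+2=9
cmp $t3, 9  (cmp 9,9)
blt L0: not taken
sw $t7, (100) → M[100]=60
halt.
Total executed instructions: 26.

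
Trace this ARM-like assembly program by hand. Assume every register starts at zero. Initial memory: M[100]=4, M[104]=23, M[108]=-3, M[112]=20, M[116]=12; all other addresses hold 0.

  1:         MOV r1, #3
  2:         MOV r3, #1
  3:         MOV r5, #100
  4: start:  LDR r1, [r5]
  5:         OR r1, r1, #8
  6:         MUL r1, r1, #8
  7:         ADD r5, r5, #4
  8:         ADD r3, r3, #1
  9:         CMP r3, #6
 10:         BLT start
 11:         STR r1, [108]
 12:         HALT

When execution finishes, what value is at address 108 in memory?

after MOV r1, #3: r1=3
after MOV r3, #1: r3=1
after MOV r5, #100: r5=100
after LDR r1, [r5]: r1=M[100]=4
after OR r1, r1, #8: r1=4|8=12
after MUL r1, r1, #8: r1=12*8=96
after ADD r5, r5, #4: r5=100+4=104
after ADD r3, r3, #1: r3=1+1=2
CMP r3, #6  (cmp 2,6)
BLT start: taken
after LDR r1, [r5]: r1=M[104]=23
after OR r1, r1, #8: r1=23|8=31
after MUL r1, r1, #8: r1=31*8=248
after ADD r5, r5, #4: r5=104+4=108
after ADD r3, r3, #1: r3=2+1=3
CMP r3, #6  (cmp 3,6)
BLT start: taken
after LDR r1, [r5]: r1=M[108]=-3
after OR r1, r1, #8: r1=(-3)|8=-3
after MUL r1, r1, #8: r1=(-3)*8=-24
after ADD r5, r5, #4: r5=108+4=112
after ADD r3, r3, #1: r3=3+1=4
CMP r3, #6  (cmp 4,6)
BLT start: taken
after LDR r1, [r5]: r1=M[112]=20
after OR r1, r1, #8: r1=20|8=28
after MUL r1, r1, #8: r1=28*8=224
after ADD r5, r5, #4: r5=112+4=116
after ADD r3, r3, #1: r3=4+1=5
CMP r3, #6  (cmp 5,6)
BLT start: taken
after LDR r1, [r5]: r1=M[116]=12
after OR r1, r1, #8: r1=12|8=12
after MUL r1, r1, #8: r1=12*8=96
after ADD r5, r5, #4: r5=116+4=120
after ADD r3, r3, #1: r3=5+1=6
CMP r3, #6  (cmp 6,6)
BLT start: not taken
STR r1, [108] → M[108]=96
halt.

96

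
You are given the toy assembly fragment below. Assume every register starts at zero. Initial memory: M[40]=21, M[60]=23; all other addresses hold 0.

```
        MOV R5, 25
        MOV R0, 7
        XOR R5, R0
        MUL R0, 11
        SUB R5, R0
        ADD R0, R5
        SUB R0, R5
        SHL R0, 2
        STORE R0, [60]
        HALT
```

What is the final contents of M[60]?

308

MOV R5, 25 → R5=25
MOV R0, 7 → R0=7
XOR R5, R0 → R5=25^7=30
MUL R0, 11 → R0=7*11=77
SUB R5, R0 → R5=30-77=-47
ADD R0, R5 → R0=77+(-47)=30
SUB R0, R5 → R0=30-(-47)=77
SHL R0, 2 → R0=77<<2=308
STORE R0, [60] → M[60]=308
halt.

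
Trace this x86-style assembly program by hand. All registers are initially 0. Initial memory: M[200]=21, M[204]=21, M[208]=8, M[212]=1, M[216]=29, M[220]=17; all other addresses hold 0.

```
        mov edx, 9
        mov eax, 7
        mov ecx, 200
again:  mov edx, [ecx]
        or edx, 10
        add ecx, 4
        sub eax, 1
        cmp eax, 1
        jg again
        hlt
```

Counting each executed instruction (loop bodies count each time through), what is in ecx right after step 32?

edx=9
eax=7
ecx=200
edx=M[200]=21
edx=21|10=31
ecx=200+4=204
eax=7-1=6
cmp eax, 1  (cmp 6,1)
jg again: taken
edx=M[204]=21
edx=21|10=31
ecx=204+4=208
eax=6-1=5
cmp eax, 1  (cmp 5,1)
jg again: taken
edx=M[208]=8
edx=8|10=10
ecx=208+4=212
eax=5-1=4
cmp eax, 1  (cmp 4,1)
jg again: taken
edx=M[212]=1
edx=1|10=11
ecx=212+4=216
eax=4-1=3
cmp eax, 1  (cmp 3,1)
jg again: taken
edx=M[216]=29
edx=29|10=31
ecx=216+4=220
eax=3-1=2
cmp eax, 1  (cmp 2,1)
After step 32: ecx = 220.

220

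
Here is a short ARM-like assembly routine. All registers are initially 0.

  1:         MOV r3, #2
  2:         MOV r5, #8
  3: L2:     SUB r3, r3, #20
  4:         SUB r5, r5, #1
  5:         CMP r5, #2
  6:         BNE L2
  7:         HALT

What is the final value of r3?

-118

r3=2
r5=8
r3=2-20=-18
r5=8-1=7
CMP r5, #2  (cmp 7,2)
BNE L2: taken
r3=(-18)-20=-38
r5=7-1=6
CMP r5, #2  (cmp 6,2)
BNE L2: taken
r3=(-38)-20=-58
r5=6-1=5
CMP r5, #2  (cmp 5,2)
BNE L2: taken
r3=(-58)-20=-78
r5=5-1=4
CMP r5, #2  (cmp 4,2)
BNE L2: taken
r3=(-78)-20=-98
r5=4-1=3
CMP r5, #2  (cmp 3,2)
BNE L2: taken
r3=(-98)-20=-118
r5=3-1=2
CMP r5, #2  (cmp 2,2)
BNE L2: not taken
halt.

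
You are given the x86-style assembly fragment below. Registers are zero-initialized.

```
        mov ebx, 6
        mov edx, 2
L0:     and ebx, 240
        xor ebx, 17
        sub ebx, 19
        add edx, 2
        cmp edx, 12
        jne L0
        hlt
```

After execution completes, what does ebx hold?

mov ebx, 6 → ebx=6
mov edx, 2 → edx=2
and ebx, 240 → ebx=6&240=0
xor ebx, 17 → ebx=0^17=17
sub ebx, 19 → ebx=17-19=-2
add edx, 2 → edx=2+2=4
cmp edx, 12  (cmp 4,12)
jne L0: taken
and ebx, 240 → ebx=(-2)&240=240
xor ebx, 17 → ebx=240^17=225
sub ebx, 19 → ebx=225-19=206
add edx, 2 → edx=4+2=6
cmp edx, 12  (cmp 6,12)
jne L0: taken
and ebx, 240 → ebx=206&240=192
xor ebx, 17 → ebx=192^17=209
sub ebx, 19 → ebx=209-19=190
add edx, 2 → edx=6+2=8
cmp edx, 12  (cmp 8,12)
jne L0: taken
and ebx, 240 → ebx=190&240=176
xor ebx, 17 → ebx=176^17=161
sub ebx, 19 → ebx=161-19=142
add edx, 2 → edx=8+2=10
cmp edx, 12  (cmp 10,12)
jne L0: taken
and ebx, 240 → ebx=142&240=128
xor ebx, 17 → ebx=128^17=145
sub ebx, 19 → ebx=145-19=126
add edx, 2 → edx=10+2=12
cmp edx, 12  (cmp 12,12)
jne L0: not taken
halt.

126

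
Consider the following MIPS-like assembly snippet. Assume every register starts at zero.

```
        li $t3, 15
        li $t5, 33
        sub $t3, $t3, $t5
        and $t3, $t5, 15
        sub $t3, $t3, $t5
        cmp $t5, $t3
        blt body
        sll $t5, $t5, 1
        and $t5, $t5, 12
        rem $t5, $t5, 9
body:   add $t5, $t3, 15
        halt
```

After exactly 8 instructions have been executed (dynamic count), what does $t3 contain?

li $t3, 15 → $t3=15
li $t5, 33 → $t5=33
sub $t3, $t3, $t5 → $t3=15-33=-18
and $t3, $t5, 15 → $t3=33&15=1
sub $t3, $t3, $t5 → $t3=1-33=-32
cmp $t5, $t3  (cmp 33,-32)
blt body: not taken
sll $t5, $t5, 1 → $t5=33<<1=66
After step 8: $t3 = -32.

-32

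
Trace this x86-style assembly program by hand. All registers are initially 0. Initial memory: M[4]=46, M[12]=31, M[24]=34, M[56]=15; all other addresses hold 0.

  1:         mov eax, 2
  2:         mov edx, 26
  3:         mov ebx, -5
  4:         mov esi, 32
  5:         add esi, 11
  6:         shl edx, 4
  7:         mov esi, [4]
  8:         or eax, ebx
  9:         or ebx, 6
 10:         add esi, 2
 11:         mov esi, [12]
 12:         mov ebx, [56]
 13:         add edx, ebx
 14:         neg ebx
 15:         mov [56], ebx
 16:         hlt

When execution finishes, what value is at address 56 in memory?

-15

eax=2
edx=26
ebx=-5
esi=32
esi=32+11=43
edx=26<<4=416
esi=M[4]=46
eax=2|(-5)=-5
ebx=(-5)|6=-1
esi=46+2=48
esi=M[12]=31
ebx=M[56]=15
edx=416+15=431
ebx=-(15)=-15
mov [56], ebx → M[56]=-15
halt.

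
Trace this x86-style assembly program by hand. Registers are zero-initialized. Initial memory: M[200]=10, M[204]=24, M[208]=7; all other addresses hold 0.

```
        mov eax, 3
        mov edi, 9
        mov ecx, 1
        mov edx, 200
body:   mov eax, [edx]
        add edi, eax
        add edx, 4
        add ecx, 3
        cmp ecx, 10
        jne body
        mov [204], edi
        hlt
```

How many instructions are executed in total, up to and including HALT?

after mov eax, 3: eax=3
after mov edi, 9: edi=9
after mov ecx, 1: ecx=1
after mov edx, 200: edx=200
after mov eax, [edx]: eax=M[200]=10
after add edi, eax: edi=9+10=19
after add edx, 4: edx=200+4=204
after add ecx, 3: ecx=1+3=4
cmp ecx, 10  (cmp 4,10)
jne body: taken
after mov eax, [edx]: eax=M[204]=24
after add edi, eax: edi=19+24=43
after add edx, 4: edx=204+4=208
after add ecx, 3: ecx=4+3=7
cmp ecx, 10  (cmp 7,10)
jne body: taken
after mov eax, [edx]: eax=M[208]=7
after add edi, eax: edi=43+7=50
after add edx, 4: edx=208+4=212
after add ecx, 3: ecx=7+3=10
cmp ecx, 10  (cmp 10,10)
jne body: not taken
mov [204], edi → M[204]=50
halt.
Total executed instructions: 24.

24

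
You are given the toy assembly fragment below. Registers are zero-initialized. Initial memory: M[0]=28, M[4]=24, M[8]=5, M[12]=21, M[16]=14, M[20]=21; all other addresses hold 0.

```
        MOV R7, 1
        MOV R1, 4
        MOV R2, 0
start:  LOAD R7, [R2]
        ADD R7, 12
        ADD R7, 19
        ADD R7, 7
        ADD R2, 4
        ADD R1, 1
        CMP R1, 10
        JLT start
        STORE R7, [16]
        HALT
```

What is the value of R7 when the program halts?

after MOV R7, 1: R7=1
after MOV R1, 4: R1=4
after MOV R2, 0: R2=0
after LOAD R7, [R2]: R7=M[0]=28
after ADD R7, 12: R7=28+12=40
after ADD R7, 19: R7=40+19=59
after ADD R7, 7: R7=59+7=66
after ADD R2, 4: R2=0+4=4
after ADD R1, 1: R1=4+1=5
CMP R1, 10  (cmp 5,10)
JLT start: taken
after LOAD R7, [R2]: R7=M[4]=24
after ADD R7, 12: R7=24+12=36
after ADD R7, 19: R7=36+19=55
after ADD R7, 7: R7=55+7=62
after ADD R2, 4: R2=4+4=8
after ADD R1, 1: R1=5+1=6
CMP R1, 10  (cmp 6,10)
JLT start: taken
after LOAD R7, [R2]: R7=M[8]=5
after ADD R7, 12: R7=5+12=17
after ADD R7, 19: R7=17+19=36
after ADD R7, 7: R7=36+7=43
after ADD R2, 4: R2=8+4=12
after ADD R1, 1: R1=6+1=7
CMP R1, 10  (cmp 7,10)
JLT start: taken
after LOAD R7, [R2]: R7=M[12]=21
after ADD R7, 12: R7=21+12=33
after ADD R7, 19: R7=33+19=52
after ADD R7, 7: R7=52+7=59
after ADD R2, 4: R2=12+4=16
after ADD R1, 1: R1=7+1=8
CMP R1, 10  (cmp 8,10)
JLT start: taken
after LOAD R7, [R2]: R7=M[16]=14
after ADD R7, 12: R7=14+12=26
after ADD R7, 19: R7=26+19=45
after ADD R7, 7: R7=45+7=52
after ADD R2, 4: R2=16+4=20
after ADD R1, 1: R1=8+1=9
CMP R1, 10  (cmp 9,10)
JLT start: taken
after LOAD R7, [R2]: R7=M[20]=21
after ADD R7, 12: R7=21+12=33
after ADD R7, 19: R7=33+19=52
after ADD R7, 7: R7=52+7=59
after ADD R2, 4: R2=20+4=24
after ADD R1, 1: R1=9+1=10
CMP R1, 10  (cmp 10,10)
JLT start: not taken
STORE R7, [16] → M[16]=59
halt.

59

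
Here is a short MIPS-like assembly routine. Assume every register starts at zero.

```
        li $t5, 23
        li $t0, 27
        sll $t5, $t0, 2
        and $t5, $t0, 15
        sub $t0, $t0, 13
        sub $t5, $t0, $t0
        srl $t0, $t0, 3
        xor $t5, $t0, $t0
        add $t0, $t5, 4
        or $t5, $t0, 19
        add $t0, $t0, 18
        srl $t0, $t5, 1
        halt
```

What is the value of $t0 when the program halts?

11

after li $t5, 23: $t5=23
after li $t0, 27: $t0=27
after sll $t5, $t0, 2: $t5=27<<2=108
after and $t5, $t0, 15: $t5=27&15=11
after sub $t0, $t0, 13: $t0=27-13=14
after sub $t5, $t0, $t0: $t5=14-14=0
after srl $t0, $t0, 3: $t0=14>>3=1
after xor $t5, $t0, $t0: $t5=1^1=0
after add $t0, $t5, 4: $t0=0+4=4
after or $t5, $t0, 19: $t5=4|19=23
after add $t0, $t0, 18: $t0=4+18=22
after srl $t0, $t5, 1: $t0=23>>1=11
halt.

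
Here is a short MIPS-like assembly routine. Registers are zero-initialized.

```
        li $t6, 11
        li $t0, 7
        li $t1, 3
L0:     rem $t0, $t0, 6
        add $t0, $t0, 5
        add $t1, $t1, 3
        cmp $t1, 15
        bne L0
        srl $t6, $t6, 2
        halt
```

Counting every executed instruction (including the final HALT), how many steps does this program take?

25

$t6=11
$t0=7
$t1=3
$t0=7%6=1
$t0=1+5=6
$t1=3+3=6
cmp $t1, 15  (cmp 6,15)
bne L0: taken
$t0=6%6=0
$t0=0+5=5
$t1=6+3=9
cmp $t1, 15  (cmp 9,15)
bne L0: taken
$t0=5%6=5
$t0=5+5=10
$t1=9+3=12
cmp $t1, 15  (cmp 12,15)
bne L0: taken
$t0=10%6=4
$t0=4+5=9
$t1=12+3=15
cmp $t1, 15  (cmp 15,15)
bne L0: not taken
$t6=11>>2=2
halt.
Total executed instructions: 25.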